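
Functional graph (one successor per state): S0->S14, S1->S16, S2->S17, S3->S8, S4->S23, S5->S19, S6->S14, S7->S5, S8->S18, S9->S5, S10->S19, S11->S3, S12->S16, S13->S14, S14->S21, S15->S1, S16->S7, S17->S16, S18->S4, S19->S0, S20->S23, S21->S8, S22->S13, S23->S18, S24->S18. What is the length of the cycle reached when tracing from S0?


Trace from S0 until a state repeats:
  S0 -> S14 -> S21 -> S8 -> S18 -> S4 -> S23 -> S18
S18 first seen at step 4, revisited at step 7.
Cycle length = 7 - 4 = 3

3


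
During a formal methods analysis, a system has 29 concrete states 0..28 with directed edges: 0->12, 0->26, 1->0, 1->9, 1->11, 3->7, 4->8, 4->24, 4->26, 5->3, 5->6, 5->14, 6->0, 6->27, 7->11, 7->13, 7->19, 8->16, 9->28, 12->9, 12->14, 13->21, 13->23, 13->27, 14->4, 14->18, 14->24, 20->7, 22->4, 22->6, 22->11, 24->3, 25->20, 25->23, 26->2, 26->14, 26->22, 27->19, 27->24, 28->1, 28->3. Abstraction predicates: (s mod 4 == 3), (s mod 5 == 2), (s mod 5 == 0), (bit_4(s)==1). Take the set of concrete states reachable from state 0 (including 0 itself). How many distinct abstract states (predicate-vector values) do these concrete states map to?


BFS from 0:
Concrete reachable: {0, 1, 2, 3, 4, 6, 7, 8, 9, 11, 12, 13, 14, 16, 18, 19, 21, 22, 23, 24, 26, 27, 28}
Abstract via predicates (s mod 4 == 3), (s mod 5 == 2), (s mod 5 == 0), (bit_4(s)==1):
  (0,0,0,0) <- {1, 4, 6, 8, 9, 13, 14}
  (0,0,0,1) <- {16, 18, 21, 24, 26, 28}
  (0,0,1,0) <- {0}
  (0,1,0,0) <- {2, 12}
  (0,1,0,1) <- {22}
  (1,0,0,0) <- {3, 11}
  (1,0,0,1) <- {19, 23}
  (1,1,0,0) <- {7}
  (1,1,0,1) <- {27}
Distinct abstract states = 9

9


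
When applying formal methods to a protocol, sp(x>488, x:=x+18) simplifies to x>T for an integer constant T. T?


Formula: sp(P, x:=E) = exists old_x. (x = E[old_x/x]) AND P[old_x/x] (old_x is the value of x before the assignment; eliminate old_x by solving x = E[old_x/x] for old_x)
Step 1: Precondition P: x>488, i.e. old_x > 488
Step 2: Assignment gives x = old_x + 18, so old_x = x - 18
Step 3: Substitute into P: x - 18 > 488
Step 4: Simplify: x > 488+18 = 506

506


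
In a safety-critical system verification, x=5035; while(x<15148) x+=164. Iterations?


Step 1: x goes from 5035 toward 15148 by 164; the body runs while x<15148, so iterations = ceil((bound-start)/step)
Step 2: Distance=10113
Step 3: ceil(10113/164)=62

62


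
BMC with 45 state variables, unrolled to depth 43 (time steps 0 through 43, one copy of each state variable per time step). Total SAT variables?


BMC unrolls to depth k, creating one copy of each state var for steps 0..k.
Step count = 43 + 1 = 44 (steps 0 through 43)
Vars per step = 45
Total = 45 * 44 = 1980

1980


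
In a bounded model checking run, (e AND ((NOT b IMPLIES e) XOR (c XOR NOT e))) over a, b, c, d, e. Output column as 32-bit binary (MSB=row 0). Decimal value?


Formula: (e AND ((NOT b IMPLIES e) XOR (c XOR NOT e))) over a, b, c, d, e (32 rows)
Evaluate each row (bits = a,b,c,d,e, MSB first):
  row 0 [00000]: (0 AND ((NOT 0 IMPLIES 0) XOR (0 XOR NOT 0))) -> 0
  row 1 [00001]: (1 AND ((NOT 0 IMPLIES 1) XOR (0 XOR NOT 1))) -> 1
  row 2 [00010]: (0 AND ((NOT 0 IMPLIES 0) XOR (0 XOR NOT 0))) -> 0
  row 3 [00011]: (1 AND ((NOT 0 IMPLIES 1) XOR (0 XOR NOT 1))) -> 1
  row 4 [00100]: (0 AND ((NOT 0 IMPLIES 0) XOR (1 XOR NOT 0))) -> 0
  row 5 [00101]: (1 AND ((NOT 0 IMPLIES 1) XOR (1 XOR NOT 1))) -> 0
  row 6 [00110]: (0 AND ((NOT 0 IMPLIES 0) XOR (1 XOR NOT 0))) -> 0
  row 7 [00111]: (1 AND ((NOT 0 IMPLIES 1) XOR (1 XOR NOT 1))) -> 0
  row 8 [01000]: (0 AND ((NOT 1 IMPLIES 0) XOR (0 XOR NOT 0))) -> 0
  row 9 [01001]: (1 AND ((NOT 1 IMPLIES 1) XOR (0 XOR NOT 1))) -> 1
  row 10 [01010]: (0 AND ((NOT 1 IMPLIES 0) XOR (0 XOR NOT 0))) -> 0
  row 11 [01011]: (1 AND ((NOT 1 IMPLIES 1) XOR (0 XOR NOT 1))) -> 1
  row 12 [01100]: (0 AND ((NOT 1 IMPLIES 0) XOR (1 XOR NOT 0))) -> 0
  row 13 [01101]: (1 AND ((NOT 1 IMPLIES 1) XOR (1 XOR NOT 1))) -> 0
  row 14 [01110]: (0 AND ((NOT 1 IMPLIES 0) XOR (1 XOR NOT 0))) -> 0
  row 15 [01111]: (1 AND ((NOT 1 IMPLIES 1) XOR (1 XOR NOT 1))) -> 0
  row 16 [10000]: (0 AND ((NOT 0 IMPLIES 0) XOR (0 XOR NOT 0))) -> 0
  row 17 [10001]: (1 AND ((NOT 0 IMPLIES 1) XOR (0 XOR NOT 1))) -> 1
  row 18 [10010]: (0 AND ((NOT 0 IMPLIES 0) XOR (0 XOR NOT 0))) -> 0
  row 19 [10011]: (1 AND ((NOT 0 IMPLIES 1) XOR (0 XOR NOT 1))) -> 1
  row 20 [10100]: (0 AND ((NOT 0 IMPLIES 0) XOR (1 XOR NOT 0))) -> 0
  row 21 [10101]: (1 AND ((NOT 0 IMPLIES 1) XOR (1 XOR NOT 1))) -> 0
  row 22 [10110]: (0 AND ((NOT 0 IMPLIES 0) XOR (1 XOR NOT 0))) -> 0
  row 23 [10111]: (1 AND ((NOT 0 IMPLIES 1) XOR (1 XOR NOT 1))) -> 0
  row 24 [11000]: (0 AND ((NOT 1 IMPLIES 0) XOR (0 XOR NOT 0))) -> 0
  row 25 [11001]: (1 AND ((NOT 1 IMPLIES 1) XOR (0 XOR NOT 1))) -> 1
  row 26 [11010]: (0 AND ((NOT 1 IMPLIES 0) XOR (0 XOR NOT 0))) -> 0
  row 27 [11011]: (1 AND ((NOT 1 IMPLIES 1) XOR (0 XOR NOT 1))) -> 1
  row 28 [11100]: (0 AND ((NOT 1 IMPLIES 0) XOR (1 XOR NOT 0))) -> 0
  row 29 [11101]: (1 AND ((NOT 1 IMPLIES 1) XOR (1 XOR NOT 1))) -> 0
  row 30 [11110]: (0 AND ((NOT 1 IMPLIES 0) XOR (1 XOR NOT 0))) -> 0
  row 31 [11111]: (1 AND ((NOT 1 IMPLIES 1) XOR (1 XOR NOT 1))) -> 0
Full result column, 4 rows per line (a,b,c fixed per line; d,e runs 00..11 left to right):
  rows 0-3 [a,b,c=000]: 0101  = hex 5
  rows 4-7 [a,b,c=001]: 0000  = hex 0
  rows 8-11 [a,b,c=010]: 0101  = hex 5
  rows 12-15 [a,b,c=011]: 0000  = hex 0
  rows 16-19 [a,b,c=100]: 0101  = hex 5
  rows 20-23 [a,b,c=101]: 0000  = hex 0
  rows 24-27 [a,b,c=110]: 0101  = hex 5
  rows 28-31 [a,b,c=111]: 0000  = hex 0
Output column (row 0 .. row 31) = 01010000010100000101000001010000
Output column grouped in 4s = 0101 0000 0101 0000 0101 0000 0101 0000 = 0x50505050
Convert to decimal digit by digit (value = value*16 + digit):
  5 -> 5
  5*16 + 0 = 80
  80*16 + 5 = 1285
  1285*16 + 0 = 20560
  20560*16 + 5 = 328965
  328965*16 + 0 = 5263440
  5263440*16 + 5 = 84215045
  84215045*16 + 0 = 1347440720
Decimal = 1347440720

1347440720


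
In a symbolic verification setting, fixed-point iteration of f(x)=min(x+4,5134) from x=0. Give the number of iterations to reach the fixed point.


Step 1: x=0, cap=5134, increment=4
Step 2: x grows by 4 each step until capped at 5134; fixed point is x=5134
Step 3: iterations = ceil(5134/4) = 1284

1284


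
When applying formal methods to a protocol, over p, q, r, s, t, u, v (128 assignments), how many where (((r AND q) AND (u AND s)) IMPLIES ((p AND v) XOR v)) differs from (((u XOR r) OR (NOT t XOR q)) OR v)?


F1 = (((r AND q) AND (u AND s)) IMPLIES ((p AND v) XOR v))
F2 = (((u XOR r) OR (NOT t XOR q)) OR v)
Evaluate both on each of 128 rows (bits = p,q,r,s,t,u,v):
  row 0 [0000000]: F1=1 F2=1 -> 0
  row 1 [0000001]: F1=1 F2=1 -> 0
  row 2 [0000010]: F1=1 F2=1 -> 0
  row 3 [0000011]: F1=1 F2=1 -> 0
  row 4 [0000100]: F1=1 F2=0 (differ) -> 1
  (every remaining row is evaluated the same way; all 128 results are listed next)
Full result column, 8 rows per line (p,q,r,s fixed per line; t,u,v runs 000..111 left to right):
  rows 0-7 [p,q,r,s=0000]: 00001000  (ones: 1)
  rows 8-15 [p,q,r,s=0001]: 00001000  (ones: 1)
  rows 16-23 [p,q,r,s=0010]: 00000010  (ones: 1)
  rows 24-31 [p,q,r,s=0011]: 00000010  (ones: 1)
  rows 32-39 [p,q,r,s=0100]: 10000000  (ones: 1)
  rows 40-47 [p,q,r,s=0101]: 10000000  (ones: 1)
  rows 48-55 [p,q,r,s=0110]: 00100000  (ones: 1)
  rows 56-63 [p,q,r,s=0111]: 00000010  (ones: 1)
  rows 64-71 [p,q,r,s=1000]: 00001000  (ones: 1)
  rows 72-79 [p,q,r,s=1001]: 00001000  (ones: 1)
  rows 80-87 [p,q,r,s=1010]: 00000010  (ones: 1)
  rows 88-95 [p,q,r,s=1011]: 00000010  (ones: 1)
  rows 96-103 [p,q,r,s=1100]: 10000000  (ones: 1)
  rows 104-111 [p,q,r,s=1101]: 10000000  (ones: 1)
  rows 112-119 [p,q,r,s=1110]: 00100000  (ones: 1)
  rows 120-127 [p,q,r,s=1111]: 00010011  (ones: 3)
Disagreements = 1+1+1+1+1+1+1+1+1+1+1+1+1+1+1+3 = 18

18


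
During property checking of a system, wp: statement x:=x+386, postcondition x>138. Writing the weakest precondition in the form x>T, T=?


Formula: wp(x:=E, P) = P[E/x] (substitute E for x in postcondition)
Step 1: Postcondition: x>138
Step 2: Substitute x+386 for x: x+386>138
Step 3: Solve for x: x > 138-386 = -248

-248


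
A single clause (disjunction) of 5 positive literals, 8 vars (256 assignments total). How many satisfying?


Step 1: Total=2^8=256
Step 2: Unsat when all 5 false: 2^3=8
Step 3: Sat=256-8=248

248


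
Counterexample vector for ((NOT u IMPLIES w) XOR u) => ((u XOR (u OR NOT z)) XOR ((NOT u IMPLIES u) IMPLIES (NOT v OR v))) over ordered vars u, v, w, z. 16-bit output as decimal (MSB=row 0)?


F1 = ((NOT u IMPLIES w) XOR u)
F2 = ((u XOR (u OR NOT z)) XOR ((NOT u IMPLIES u) IMPLIES (NOT v OR v)))
Counterexample to F1=>F2 is where F1=1 and F2=0.
Evaluate each row (bits = u,v,w,z, MSB first):
  row 0 [0000]: F1=0 F2=0 -> F1&~F2 -> 0
  row 1 [0001]: F1=0 F2=1 -> F1&~F2 -> 0
  row 2 [0010]: F1=1 F2=0 -> F1&~F2 -> 1
  row 3 [0011]: F1=1 F2=1 -> F1&~F2 -> 0
  row 4 [0100]: F1=0 F2=0 -> F1&~F2 -> 0
  row 5 [0101]: F1=0 F2=1 -> F1&~F2 -> 0
  row 6 [0110]: F1=1 F2=0 -> F1&~F2 -> 1
  row 7 [0111]: F1=1 F2=1 -> F1&~F2 -> 0
  row 8 [1000]: F1=0 F2=1 -> F1&~F2 -> 0
  row 9 [1001]: F1=0 F2=1 -> F1&~F2 -> 0
  row 10 [1010]: F1=0 F2=1 -> F1&~F2 -> 0
  row 11 [1011]: F1=0 F2=1 -> F1&~F2 -> 0
  row 12 [1100]: F1=0 F2=1 -> F1&~F2 -> 0
  row 13 [1101]: F1=0 F2=1 -> F1&~F2 -> 0
  row 14 [1110]: F1=0 F2=1 -> F1&~F2 -> 0
  row 15 [1111]: F1=0 F2=1 -> F1&~F2 -> 0
Full result column, 4 rows per line (u,v fixed per line; w,z runs 00..11 left to right):
  rows 0-3 [u,v=00]: 0010  = hex 2
  rows 4-7 [u,v=01]: 0010  = hex 2
  rows 8-11 [u,v=10]: 0000  = hex 0
  rows 12-15 [u,v=11]: 0000  = hex 0
Counterexample vector (row 0 .. row 15) = 0010001000000000
Output column grouped in 4s = 0010 0010 0000 0000 = 0x2200
Convert to decimal digit by digit (value = value*16 + digit):
  2 -> 2
  2*16 + 2 = 34
  34*16 + 0 = 544
  544*16 + 0 = 8704
Decimal = 8704

8704


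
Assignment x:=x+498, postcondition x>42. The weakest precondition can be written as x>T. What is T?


Formula: wp(x:=E, P) = P[E/x] (substitute E for x in postcondition)
Step 1: Postcondition: x>42
Step 2: Substitute x+498 for x: x+498>42
Step 3: Solve for x: x > 42-498 = -456

-456


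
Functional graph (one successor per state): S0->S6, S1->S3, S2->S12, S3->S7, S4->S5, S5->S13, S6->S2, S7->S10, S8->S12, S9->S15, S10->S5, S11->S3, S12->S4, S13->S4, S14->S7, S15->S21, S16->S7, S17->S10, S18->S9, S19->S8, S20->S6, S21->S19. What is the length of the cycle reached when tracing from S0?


Trace from S0 until a state repeats:
  S0 -> S6 -> S2 -> S12 -> S4 -> S5 -> S13 -> S4
S4 first seen at step 4, revisited at step 7.
Cycle length = 7 - 4 = 3

3


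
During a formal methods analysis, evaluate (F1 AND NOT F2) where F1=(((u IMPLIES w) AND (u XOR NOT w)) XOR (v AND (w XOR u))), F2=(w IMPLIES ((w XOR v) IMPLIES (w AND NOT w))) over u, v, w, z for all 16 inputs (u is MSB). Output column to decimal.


F1 = (((u IMPLIES w) AND (u XOR NOT w)) XOR (v AND (w XOR u)))
F2 = (w IMPLIES ((w XOR v) IMPLIES (w AND NOT w)))
Counterexample to F1=>F2 is where F1=1 and F2=0.
Evaluate each row (bits = u,v,w,z, MSB first):
  row 0 [0000]: F1=1 F2=1 -> F1&~F2 -> 0
  row 1 [0001]: F1=1 F2=1 -> F1&~F2 -> 0
  row 2 [0010]: F1=0 F2=0 -> F1&~F2 -> 0
  row 3 [0011]: F1=0 F2=0 -> F1&~F2 -> 0
  row 4 [0100]: F1=1 F2=1 -> F1&~F2 -> 0
  row 5 [0101]: F1=1 F2=1 -> F1&~F2 -> 0
  row 6 [0110]: F1=1 F2=1 -> F1&~F2 -> 0
  row 7 [0111]: F1=1 F2=1 -> F1&~F2 -> 0
  row 8 [1000]: F1=0 F2=1 -> F1&~F2 -> 0
  row 9 [1001]: F1=0 F2=1 -> F1&~F2 -> 0
  row 10 [1010]: F1=1 F2=0 -> F1&~F2 -> 1
  row 11 [1011]: F1=1 F2=0 -> F1&~F2 -> 1
  row 12 [1100]: F1=1 F2=1 -> F1&~F2 -> 0
  row 13 [1101]: F1=1 F2=1 -> F1&~F2 -> 0
  row 14 [1110]: F1=1 F2=1 -> F1&~F2 -> 0
  row 15 [1111]: F1=1 F2=1 -> F1&~F2 -> 0
Full result column, 4 rows per line (u,v fixed per line; w,z runs 00..11 left to right):
  rows 0-3 [u,v=00]: 0000  = hex 0
  rows 4-7 [u,v=01]: 0000  = hex 0
  rows 8-11 [u,v=10]: 0011  = hex 3
  rows 12-15 [u,v=11]: 0000  = hex 0
Counterexample vector (row 0 .. row 15) = 0000000000110000
Output column grouped in 4s = 0000 0000 0011 0000 = 0x0030
Convert to decimal digit by digit (value = value*16 + digit):
  0 -> 0
  0*16 + 0 = 0
  0*16 + 3 = 3
  3*16 + 0 = 48
Decimal = 48

48


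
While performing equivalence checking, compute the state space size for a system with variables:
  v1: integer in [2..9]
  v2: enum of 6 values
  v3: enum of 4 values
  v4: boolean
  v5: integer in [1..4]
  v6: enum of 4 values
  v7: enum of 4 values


State space = product of domain sizes of all variables.
Domain sizes:
  v1 (integer in [2..9]): 8
  v2 (enum of 6 values): 6
  v3 (enum of 4 values): 4
  v4 (boolean): 2
  v5 (integer in [1..4]): 4
  v6 (enum of 4 values): 4
  v7 (enum of 4 values): 4
Product = 8 * 6 * 4 * 2 * 4 * 4 * 4 = 24576

24576


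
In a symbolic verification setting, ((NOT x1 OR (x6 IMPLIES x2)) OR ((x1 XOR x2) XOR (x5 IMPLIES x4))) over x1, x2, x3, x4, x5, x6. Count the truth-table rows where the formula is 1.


Formula: ((NOT x1 OR (x6 IMPLIES x2)) OR ((x1 XOR x2) XOR (x5 IMPLIES x4))) over 6 vars (64 rows)
Evaluate each row (x1, x2, x3, x4, x5, x6 as bits, MSB first):
  row 0 [000000]: ((NOT 0 OR (0 IMPLIES 0)) OR ((0 XOR 0) XOR (0 IMPLIES 0))) -> 1
  row 1 [000001]: ((NOT 0 OR (1 IMPLIES 0)) OR ((0 XOR 0) XOR (0 IMPLIES 0))) -> 1
  row 2 [000010]: ((NOT 0 OR (0 IMPLIES 0)) OR ((0 XOR 0) XOR (1 IMPLIES 0))) -> 1
  row 3 [000011]: ((NOT 0 OR (1 IMPLIES 0)) OR ((0 XOR 0) XOR (1 IMPLIES 0))) -> 1
  row 4 [000100]: ((NOT 0 OR (0 IMPLIES 0)) OR ((0 XOR 0) XOR (0 IMPLIES 1))) -> 1
  (every remaining row is evaluated the same way; all 64 results are listed next)
Full result column, 8 rows per line (x1,x2,x3 fixed per line; x4,x5,x6 runs 000..111 left to right):
  rows 0-7 [x1,x2,x3=000]: 11111111  (ones: 8)
  rows 8-15 [x1,x2,x3=001]: 11111111  (ones: 8)
  rows 16-23 [x1,x2,x3=010]: 11111111  (ones: 8)
  rows 24-31 [x1,x2,x3=011]: 11111111  (ones: 8)
  rows 32-39 [x1,x2,x3=100]: 10111010  (ones: 5)
  rows 40-47 [x1,x2,x3=101]: 10111010  (ones: 5)
  rows 48-55 [x1,x2,x3=110]: 11111111  (ones: 8)
  rows 56-63 [x1,x2,x3=111]: 11111111  (ones: 8)
Count of 1-rows = 8+8+8+8+5+5+8+8 = 58

58


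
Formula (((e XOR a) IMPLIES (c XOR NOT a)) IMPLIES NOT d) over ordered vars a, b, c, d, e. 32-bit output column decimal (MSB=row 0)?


Formula: (((e XOR a) IMPLIES (c XOR NOT a)) IMPLIES NOT d) over a, b, c, d, e (32 rows)
Evaluate each row (bits = a,b,c,d,e, MSB first):
  row 0 [00000]: (((0 XOR 0) IMPLIES (0 XOR NOT 0)) IMPLIES NOT 0) -> 1
  row 1 [00001]: (((1 XOR 0) IMPLIES (0 XOR NOT 0)) IMPLIES NOT 0) -> 1
  row 2 [00010]: (((0 XOR 0) IMPLIES (0 XOR NOT 0)) IMPLIES NOT 1) -> 0
  row 3 [00011]: (((1 XOR 0) IMPLIES (0 XOR NOT 0)) IMPLIES NOT 1) -> 0
  row 4 [00100]: (((0 XOR 0) IMPLIES (1 XOR NOT 0)) IMPLIES NOT 0) -> 1
  row 5 [00101]: (((1 XOR 0) IMPLIES (1 XOR NOT 0)) IMPLIES NOT 0) -> 1
  row 6 [00110]: (((0 XOR 0) IMPLIES (1 XOR NOT 0)) IMPLIES NOT 1) -> 0
  row 7 [00111]: (((1 XOR 0) IMPLIES (1 XOR NOT 0)) IMPLIES NOT 1) -> 1
  row 8 [01000]: (((0 XOR 0) IMPLIES (0 XOR NOT 0)) IMPLIES NOT 0) -> 1
  row 9 [01001]: (((1 XOR 0) IMPLIES (0 XOR NOT 0)) IMPLIES NOT 0) -> 1
  row 10 [01010]: (((0 XOR 0) IMPLIES (0 XOR NOT 0)) IMPLIES NOT 1) -> 0
  row 11 [01011]: (((1 XOR 0) IMPLIES (0 XOR NOT 0)) IMPLIES NOT 1) -> 0
  row 12 [01100]: (((0 XOR 0) IMPLIES (1 XOR NOT 0)) IMPLIES NOT 0) -> 1
  row 13 [01101]: (((1 XOR 0) IMPLIES (1 XOR NOT 0)) IMPLIES NOT 0) -> 1
  row 14 [01110]: (((0 XOR 0) IMPLIES (1 XOR NOT 0)) IMPLIES NOT 1) -> 0
  row 15 [01111]: (((1 XOR 0) IMPLIES (1 XOR NOT 0)) IMPLIES NOT 1) -> 1
  row 16 [10000]: (((0 XOR 1) IMPLIES (0 XOR NOT 1)) IMPLIES NOT 0) -> 1
  row 17 [10001]: (((1 XOR 1) IMPLIES (0 XOR NOT 1)) IMPLIES NOT 0) -> 1
  row 18 [10010]: (((0 XOR 1) IMPLIES (0 XOR NOT 1)) IMPLIES NOT 1) -> 1
  row 19 [10011]: (((1 XOR 1) IMPLIES (0 XOR NOT 1)) IMPLIES NOT 1) -> 0
  row 20 [10100]: (((0 XOR 1) IMPLIES (1 XOR NOT 1)) IMPLIES NOT 0) -> 1
  row 21 [10101]: (((1 XOR 1) IMPLIES (1 XOR NOT 1)) IMPLIES NOT 0) -> 1
  row 22 [10110]: (((0 XOR 1) IMPLIES (1 XOR NOT 1)) IMPLIES NOT 1) -> 0
  row 23 [10111]: (((1 XOR 1) IMPLIES (1 XOR NOT 1)) IMPLIES NOT 1) -> 0
  row 24 [11000]: (((0 XOR 1) IMPLIES (0 XOR NOT 1)) IMPLIES NOT 0) -> 1
  row 25 [11001]: (((1 XOR 1) IMPLIES (0 XOR NOT 1)) IMPLIES NOT 0) -> 1
  row 26 [11010]: (((0 XOR 1) IMPLIES (0 XOR NOT 1)) IMPLIES NOT 1) -> 1
  row 27 [11011]: (((1 XOR 1) IMPLIES (0 XOR NOT 1)) IMPLIES NOT 1) -> 0
  row 28 [11100]: (((0 XOR 1) IMPLIES (1 XOR NOT 1)) IMPLIES NOT 0) -> 1
  row 29 [11101]: (((1 XOR 1) IMPLIES (1 XOR NOT 1)) IMPLIES NOT 0) -> 1
  row 30 [11110]: (((0 XOR 1) IMPLIES (1 XOR NOT 1)) IMPLIES NOT 1) -> 0
  row 31 [11111]: (((1 XOR 1) IMPLIES (1 XOR NOT 1)) IMPLIES NOT 1) -> 0
Full result column, 4 rows per line (a,b,c fixed per line; d,e runs 00..11 left to right):
  rows 0-3 [a,b,c=000]: 1100  = hex C
  rows 4-7 [a,b,c=001]: 1101  = hex D
  rows 8-11 [a,b,c=010]: 1100  = hex C
  rows 12-15 [a,b,c=011]: 1101  = hex D
  rows 16-19 [a,b,c=100]: 1110  = hex E
  rows 20-23 [a,b,c=101]: 1100  = hex C
  rows 24-27 [a,b,c=110]: 1110  = hex E
  rows 28-31 [a,b,c=111]: 1100  = hex C
Output column (row 0 .. row 31) = 11001101110011011110110011101100
Output column grouped in 4s = 1100 1101 1100 1101 1110 1100 1110 1100 = 0xCDCDECEC
Convert to decimal digit by digit (value = value*16 + digit):
  C -> 12
  12*16 + 13 (D) = 205
  205*16 + 12 (C) = 3292
  3292*16 + 13 (D) = 52685
  52685*16 + 14 (E) = 842974
  842974*16 + 12 (C) = 13487596
  13487596*16 + 14 (E) = 215801550
  215801550*16 + 12 (C) = 3452824812
Decimal = 3452824812

3452824812


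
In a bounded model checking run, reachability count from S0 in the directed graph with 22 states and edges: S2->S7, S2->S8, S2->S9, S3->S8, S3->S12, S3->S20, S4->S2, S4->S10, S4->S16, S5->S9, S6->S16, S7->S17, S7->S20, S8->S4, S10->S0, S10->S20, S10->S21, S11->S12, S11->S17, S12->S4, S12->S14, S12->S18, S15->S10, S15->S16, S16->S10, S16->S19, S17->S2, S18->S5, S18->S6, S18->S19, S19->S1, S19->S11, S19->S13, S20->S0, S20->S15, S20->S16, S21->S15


BFS from S0:
  layer 0: {S0}
Reachable set: {S0}
Count = 1

1


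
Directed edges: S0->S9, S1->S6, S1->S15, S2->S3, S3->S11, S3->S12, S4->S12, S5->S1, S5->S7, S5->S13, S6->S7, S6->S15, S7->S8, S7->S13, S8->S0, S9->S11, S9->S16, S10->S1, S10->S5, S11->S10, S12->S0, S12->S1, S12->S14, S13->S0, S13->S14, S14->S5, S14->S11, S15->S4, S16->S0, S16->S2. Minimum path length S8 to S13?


BFS layer-by-layer from S8:
  dist 0: {S8}
  dist 1: {S0}
  dist 2: {S9}
  dist 3: {S11, S16}
  dist 4: {S2, S10}
  dist 5: {S1, S3, S5}
  dist 6: {S6, S7, S12, S13, S15}
  -> S13 reached at distance 6
Shortest path length = 6

6


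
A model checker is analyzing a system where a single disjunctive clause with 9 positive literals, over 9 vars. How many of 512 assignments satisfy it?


Step 1: Total=2^9=512
Step 2: Unsat when all 9 false: 2^0=1
Step 3: Sat=512-1=511

511


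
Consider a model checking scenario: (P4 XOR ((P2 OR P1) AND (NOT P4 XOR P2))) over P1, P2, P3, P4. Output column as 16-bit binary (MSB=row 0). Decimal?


Formula: (P4 XOR ((P2 OR P1) AND (NOT P4 XOR P2))) over P1, P2, P3, P4 (16 rows)
Evaluate each row (bits = P1,P2,P3,P4, MSB first):
  row 0 [0000]: (0 XOR ((0 OR 0) AND (NOT 0 XOR 0))) -> 0
  row 1 [0001]: (1 XOR ((0 OR 0) AND (NOT 1 XOR 0))) -> 1
  row 2 [0010]: (0 XOR ((0 OR 0) AND (NOT 0 XOR 0))) -> 0
  row 3 [0011]: (1 XOR ((0 OR 0) AND (NOT 1 XOR 0))) -> 1
  row 4 [0100]: (0 XOR ((1 OR 0) AND (NOT 0 XOR 1))) -> 0
  row 5 [0101]: (1 XOR ((1 OR 0) AND (NOT 1 XOR 1))) -> 0
  row 6 [0110]: (0 XOR ((1 OR 0) AND (NOT 0 XOR 1))) -> 0
  row 7 [0111]: (1 XOR ((1 OR 0) AND (NOT 1 XOR 1))) -> 0
  row 8 [1000]: (0 XOR ((0 OR 1) AND (NOT 0 XOR 0))) -> 1
  row 9 [1001]: (1 XOR ((0 OR 1) AND (NOT 1 XOR 0))) -> 1
  row 10 [1010]: (0 XOR ((0 OR 1) AND (NOT 0 XOR 0))) -> 1
  row 11 [1011]: (1 XOR ((0 OR 1) AND (NOT 1 XOR 0))) -> 1
  row 12 [1100]: (0 XOR ((1 OR 1) AND (NOT 0 XOR 1))) -> 0
  row 13 [1101]: (1 XOR ((1 OR 1) AND (NOT 1 XOR 1))) -> 0
  row 14 [1110]: (0 XOR ((1 OR 1) AND (NOT 0 XOR 1))) -> 0
  row 15 [1111]: (1 XOR ((1 OR 1) AND (NOT 1 XOR 1))) -> 0
Full result column, 4 rows per line (P1,P2 fixed per line; P3,P4 runs 00..11 left to right):
  rows 0-3 [P1,P2=00]: 0101  = hex 5
  rows 4-7 [P1,P2=01]: 0000  = hex 0
  rows 8-11 [P1,P2=10]: 1111  = hex F
  rows 12-15 [P1,P2=11]: 0000  = hex 0
Output column (row 0 .. row 15) = 0101000011110000
Output column grouped in 4s = 0101 0000 1111 0000 = 0x50F0
Convert to decimal digit by digit (value = value*16 + digit):
  5 -> 5
  5*16 + 0 = 80
  80*16 + 15 (F) = 1295
  1295*16 + 0 = 20720
Decimal = 20720

20720


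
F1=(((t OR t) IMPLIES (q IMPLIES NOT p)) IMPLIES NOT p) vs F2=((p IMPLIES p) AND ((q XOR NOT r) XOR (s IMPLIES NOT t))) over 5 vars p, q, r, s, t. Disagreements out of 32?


F1 = (((t OR t) IMPLIES (q IMPLIES NOT p)) IMPLIES NOT p)
F2 = ((p IMPLIES p) AND ((q XOR NOT r) XOR (s IMPLIES NOT t)))
Evaluate both on each of 32 rows (bits = p,q,r,s,t):
  row 0 [00000]: F1=1 F2=0 (differ) -> 1
  row 1 [00001]: F1=1 F2=0 (differ) -> 1
  row 2 [00010]: F1=1 F2=0 (differ) -> 1
  row 3 [00011]: F1=1 F2=1 -> 0
  row 4 [00100]: F1=1 F2=1 -> 0
  row 5 [00101]: F1=1 F2=1 -> 0
  row 6 [00110]: F1=1 F2=1 -> 0
  row 7 [00111]: F1=1 F2=0 (differ) -> 1
  row 8 [01000]: F1=1 F2=1 -> 0
  row 9 [01001]: F1=1 F2=1 -> 0
  row 10 [01010]: F1=1 F2=1 -> 0
  row 11 [01011]: F1=1 F2=0 (differ) -> 1
  row 12 [01100]: F1=1 F2=0 (differ) -> 1
  row 13 [01101]: F1=1 F2=0 (differ) -> 1
  row 14 [01110]: F1=1 F2=0 (differ) -> 1
  row 15 [01111]: F1=1 F2=1 -> 0
  row 16 [10000]: F1=0 F2=0 -> 0
  row 17 [10001]: F1=0 F2=0 -> 0
  row 18 [10010]: F1=0 F2=0 -> 0
  row 19 [10011]: F1=0 F2=1 (differ) -> 1
  row 20 [10100]: F1=0 F2=1 (differ) -> 1
  row 21 [10101]: F1=0 F2=1 (differ) -> 1
  row 22 [10110]: F1=0 F2=1 (differ) -> 1
  row 23 [10111]: F1=0 F2=0 -> 0
  row 24 [11000]: F1=0 F2=1 (differ) -> 1
  row 25 [11001]: F1=1 F2=1 -> 0
  row 26 [11010]: F1=0 F2=1 (differ) -> 1
  row 27 [11011]: F1=1 F2=0 (differ) -> 1
  row 28 [11100]: F1=0 F2=0 -> 0
  row 29 [11101]: F1=1 F2=0 (differ) -> 1
  row 30 [11110]: F1=0 F2=0 -> 0
  row 31 [11111]: F1=1 F2=1 -> 0
Full result column, 8 rows per line (p,q fixed per line; r,s,t runs 000..111 left to right):
  rows 0-7 [p,q=00]: 11100001  (ones: 4)
  rows 8-15 [p,q=01]: 00011110  (ones: 4)
  rows 16-23 [p,q=10]: 00011110  (ones: 4)
  rows 24-31 [p,q=11]: 10110100  (ones: 4)
Disagreements = 4+4+4+4 = 16

16


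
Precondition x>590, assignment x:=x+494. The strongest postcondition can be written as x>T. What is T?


Formula: sp(P, x:=E) = exists old_x. (x = E[old_x/x]) AND P[old_x/x] (old_x is the value of x before the assignment; eliminate old_x by solving x = E[old_x/x] for old_x)
Step 1: Precondition P: x>590, i.e. old_x > 590
Step 2: Assignment gives x = old_x + 494, so old_x = x - 494
Step 3: Substitute into P: x - 494 > 590
Step 4: Simplify: x > 590+494 = 1084

1084


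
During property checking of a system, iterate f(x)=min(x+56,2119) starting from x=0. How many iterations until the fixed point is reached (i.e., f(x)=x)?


Step 1: x=0, cap=2119, increment=56
Step 2: x grows by 56 each step until capped at 2119; fixed point is x=2119
Step 3: iterations = ceil(2119/56) = 38

38


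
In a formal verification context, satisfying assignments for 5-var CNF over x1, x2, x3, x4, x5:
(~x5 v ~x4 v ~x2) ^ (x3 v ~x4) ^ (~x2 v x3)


CNF with 3 clauses over 5 vars (32 assignments).
An assignment satisfies CNF iff every clause has >=1 true literal.
Check each row (bits = x1,x2,x3,x4,x5; clause T/F shown):
  row 0 [00000]: clauses=TTT -> 1
  row 1 [00001]: clauses=TTT -> 1
  row 2 [00010]: clauses=TFT -> 0
  row 3 [00011]: clauses=TFT -> 0
  row 4 [00100]: clauses=TTT -> 1
  row 5 [00101]: clauses=TTT -> 1
  row 6 [00110]: clauses=TTT -> 1
  row 7 [00111]: clauses=TTT -> 1
  row 8 [01000]: clauses=TTF -> 0
  row 9 [01001]: clauses=TTF -> 0
  row 10 [01010]: clauses=TFF -> 0
  row 11 [01011]: clauses=FFF -> 0
  row 12 [01100]: clauses=TTT -> 1
  row 13 [01101]: clauses=TTT -> 1
  row 14 [01110]: clauses=TTT -> 1
  row 15 [01111]: clauses=FTT -> 0
  row 16 [10000]: clauses=TTT -> 1
  row 17 [10001]: clauses=TTT -> 1
  row 18 [10010]: clauses=TFT -> 0
  row 19 [10011]: clauses=TFT -> 0
  row 20 [10100]: clauses=TTT -> 1
  row 21 [10101]: clauses=TTT -> 1
  row 22 [10110]: clauses=TTT -> 1
  row 23 [10111]: clauses=TTT -> 1
  row 24 [11000]: clauses=TTF -> 0
  row 25 [11001]: clauses=TTF -> 0
  row 26 [11010]: clauses=TFF -> 0
  row 27 [11011]: clauses=FFF -> 0
  row 28 [11100]: clauses=TTT -> 1
  row 29 [11101]: clauses=TTT -> 1
  row 30 [11110]: clauses=TTT -> 1
  row 31 [11111]: clauses=FTT -> 0
Full result column, 8 rows per line (x1,x2 fixed per line; x3,x4,x5 runs 000..111 left to right):
  rows 0-7 [x1,x2=00]: 11001111  (ones: 6)
  rows 8-15 [x1,x2=01]: 00001110  (ones: 3)
  rows 16-23 [x1,x2=10]: 11001111  (ones: 6)
  rows 24-31 [x1,x2=11]: 00001110  (ones: 3)
Satisfying assignments = 6+3+6+3 = 18

18


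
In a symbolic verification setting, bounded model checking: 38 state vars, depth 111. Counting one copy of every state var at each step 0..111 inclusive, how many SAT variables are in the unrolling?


BMC unrolls to depth k, creating one copy of each state var for steps 0..k.
Step count = 111 + 1 = 112 (steps 0 through 111)
Vars per step = 38
Total = 38 * 112 = 4256

4256


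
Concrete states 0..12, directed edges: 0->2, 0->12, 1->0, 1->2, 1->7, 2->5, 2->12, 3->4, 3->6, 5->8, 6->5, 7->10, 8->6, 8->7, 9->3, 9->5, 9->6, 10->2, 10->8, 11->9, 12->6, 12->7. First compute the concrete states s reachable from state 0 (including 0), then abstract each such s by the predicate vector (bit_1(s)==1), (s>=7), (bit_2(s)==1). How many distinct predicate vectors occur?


BFS from 0:
Concrete reachable: {0, 2, 5, 6, 7, 8, 10, 12}
Abstract via predicates (bit_1(s)==1), (s>=7), (bit_2(s)==1):
  (0,0,0) <- {0}
  (0,0,1) <- {5}
  (0,1,0) <- {8}
  (0,1,1) <- {12}
  (1,0,0) <- {2}
  (1,0,1) <- {6}
  (1,1,0) <- {10}
  (1,1,1) <- {7}
Distinct abstract states = 8

8


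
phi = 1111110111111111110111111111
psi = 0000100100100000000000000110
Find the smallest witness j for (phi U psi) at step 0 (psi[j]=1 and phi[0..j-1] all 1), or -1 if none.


(phi U psi) at 0: need smallest j with psi[j]=1 and phi[i]=1 for all i in [0,j).
Scan from step 0:
  step 0: phi=1, psi=0 -> continue
  step 1: phi=1, psi=0 -> continue
  step 2: phi=1, psi=0 -> continue
  step 3: phi=1, psi=0 -> continue
  step 4: psi=1 and phi held for [0,4) -> witness found
Witness step = 4

4


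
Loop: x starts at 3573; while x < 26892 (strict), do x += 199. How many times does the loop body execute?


Step 1: x goes from 3573 toward 26892 by 199; the body runs while x<26892, so iterations = ceil((bound-start)/step)
Step 2: Distance=23319
Step 3: ceil(23319/199)=118

118


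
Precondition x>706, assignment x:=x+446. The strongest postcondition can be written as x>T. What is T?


Formula: sp(P, x:=E) = exists old_x. (x = E[old_x/x]) AND P[old_x/x] (old_x is the value of x before the assignment; eliminate old_x by solving x = E[old_x/x] for old_x)
Step 1: Precondition P: x>706, i.e. old_x > 706
Step 2: Assignment gives x = old_x + 446, so old_x = x - 446
Step 3: Substitute into P: x - 446 > 706
Step 4: Simplify: x > 706+446 = 1152

1152


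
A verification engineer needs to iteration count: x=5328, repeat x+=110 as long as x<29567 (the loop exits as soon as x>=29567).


Step 1: x goes from 5328 toward 29567 by 110; the body runs while x<29567, so iterations = ceil((bound-start)/step)
Step 2: Distance=24239
Step 3: ceil(24239/110)=221

221


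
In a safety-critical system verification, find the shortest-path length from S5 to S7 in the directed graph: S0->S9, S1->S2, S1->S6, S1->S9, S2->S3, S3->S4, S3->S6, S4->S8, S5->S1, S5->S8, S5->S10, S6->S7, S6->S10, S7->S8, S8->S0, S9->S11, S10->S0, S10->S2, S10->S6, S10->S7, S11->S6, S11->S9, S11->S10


BFS layer-by-layer from S5:
  dist 0: {S5}
  dist 1: {S1, S8, S10}
  dist 2: {S0, S2, S6, S7, S9}
  -> S7 reached at distance 2
Shortest path length = 2

2


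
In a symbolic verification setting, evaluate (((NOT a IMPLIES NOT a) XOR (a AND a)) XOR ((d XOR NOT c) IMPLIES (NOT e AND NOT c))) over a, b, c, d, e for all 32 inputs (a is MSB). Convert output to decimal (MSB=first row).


Formula: (((NOT a IMPLIES NOT a) XOR (a AND a)) XOR ((d XOR NOT c) IMPLIES (NOT e AND NOT c))) over a, b, c, d, e (32 rows)
Evaluate each row (bits = a,b,c,d,e, MSB first):
  row 0 [00000]: (((NOT 0 IMPLIES NOT 0) XOR (0 AND 0)) XOR ((0 XOR NOT 0) IMPLIES (NOT 0 AND NOT 0))) -> 0
  row 1 [00001]: (((NOT 0 IMPLIES NOT 0) XOR (0 AND 0)) XOR ((0 XOR NOT 0) IMPLIES (NOT 1 AND NOT 0))) -> 1
  row 2 [00010]: (((NOT 0 IMPLIES NOT 0) XOR (0 AND 0)) XOR ((1 XOR NOT 0) IMPLIES (NOT 0 AND NOT 0))) -> 0
  row 3 [00011]: (((NOT 0 IMPLIES NOT 0) XOR (0 AND 0)) XOR ((1 XOR NOT 0) IMPLIES (NOT 1 AND NOT 0))) -> 0
  row 4 [00100]: (((NOT 0 IMPLIES NOT 0) XOR (0 AND 0)) XOR ((0 XOR NOT 1) IMPLIES (NOT 0 AND NOT 1))) -> 0
  row 5 [00101]: (((NOT 0 IMPLIES NOT 0) XOR (0 AND 0)) XOR ((0 XOR NOT 1) IMPLIES (NOT 1 AND NOT 1))) -> 0
  row 6 [00110]: (((NOT 0 IMPLIES NOT 0) XOR (0 AND 0)) XOR ((1 XOR NOT 1) IMPLIES (NOT 0 AND NOT 1))) -> 1
  row 7 [00111]: (((NOT 0 IMPLIES NOT 0) XOR (0 AND 0)) XOR ((1 XOR NOT 1) IMPLIES (NOT 1 AND NOT 1))) -> 1
  row 8 [01000]: (((NOT 0 IMPLIES NOT 0) XOR (0 AND 0)) XOR ((0 XOR NOT 0) IMPLIES (NOT 0 AND NOT 0))) -> 0
  row 9 [01001]: (((NOT 0 IMPLIES NOT 0) XOR (0 AND 0)) XOR ((0 XOR NOT 0) IMPLIES (NOT 1 AND NOT 0))) -> 1
  row 10 [01010]: (((NOT 0 IMPLIES NOT 0) XOR (0 AND 0)) XOR ((1 XOR NOT 0) IMPLIES (NOT 0 AND NOT 0))) -> 0
  row 11 [01011]: (((NOT 0 IMPLIES NOT 0) XOR (0 AND 0)) XOR ((1 XOR NOT 0) IMPLIES (NOT 1 AND NOT 0))) -> 0
  row 12 [01100]: (((NOT 0 IMPLIES NOT 0) XOR (0 AND 0)) XOR ((0 XOR NOT 1) IMPLIES (NOT 0 AND NOT 1))) -> 0
  row 13 [01101]: (((NOT 0 IMPLIES NOT 0) XOR (0 AND 0)) XOR ((0 XOR NOT 1) IMPLIES (NOT 1 AND NOT 1))) -> 0
  row 14 [01110]: (((NOT 0 IMPLIES NOT 0) XOR (0 AND 0)) XOR ((1 XOR NOT 1) IMPLIES (NOT 0 AND NOT 1))) -> 1
  row 15 [01111]: (((NOT 0 IMPLIES NOT 0) XOR (0 AND 0)) XOR ((1 XOR NOT 1) IMPLIES (NOT 1 AND NOT 1))) -> 1
  row 16 [10000]: (((NOT 1 IMPLIES NOT 1) XOR (1 AND 1)) XOR ((0 XOR NOT 0) IMPLIES (NOT 0 AND NOT 0))) -> 1
  row 17 [10001]: (((NOT 1 IMPLIES NOT 1) XOR (1 AND 1)) XOR ((0 XOR NOT 0) IMPLIES (NOT 1 AND NOT 0))) -> 0
  row 18 [10010]: (((NOT 1 IMPLIES NOT 1) XOR (1 AND 1)) XOR ((1 XOR NOT 0) IMPLIES (NOT 0 AND NOT 0))) -> 1
  row 19 [10011]: (((NOT 1 IMPLIES NOT 1) XOR (1 AND 1)) XOR ((1 XOR NOT 0) IMPLIES (NOT 1 AND NOT 0))) -> 1
  row 20 [10100]: (((NOT 1 IMPLIES NOT 1) XOR (1 AND 1)) XOR ((0 XOR NOT 1) IMPLIES (NOT 0 AND NOT 1))) -> 1
  row 21 [10101]: (((NOT 1 IMPLIES NOT 1) XOR (1 AND 1)) XOR ((0 XOR NOT 1) IMPLIES (NOT 1 AND NOT 1))) -> 1
  row 22 [10110]: (((NOT 1 IMPLIES NOT 1) XOR (1 AND 1)) XOR ((1 XOR NOT 1) IMPLIES (NOT 0 AND NOT 1))) -> 0
  row 23 [10111]: (((NOT 1 IMPLIES NOT 1) XOR (1 AND 1)) XOR ((1 XOR NOT 1) IMPLIES (NOT 1 AND NOT 1))) -> 0
  row 24 [11000]: (((NOT 1 IMPLIES NOT 1) XOR (1 AND 1)) XOR ((0 XOR NOT 0) IMPLIES (NOT 0 AND NOT 0))) -> 1
  row 25 [11001]: (((NOT 1 IMPLIES NOT 1) XOR (1 AND 1)) XOR ((0 XOR NOT 0) IMPLIES (NOT 1 AND NOT 0))) -> 0
  row 26 [11010]: (((NOT 1 IMPLIES NOT 1) XOR (1 AND 1)) XOR ((1 XOR NOT 0) IMPLIES (NOT 0 AND NOT 0))) -> 1
  row 27 [11011]: (((NOT 1 IMPLIES NOT 1) XOR (1 AND 1)) XOR ((1 XOR NOT 0) IMPLIES (NOT 1 AND NOT 0))) -> 1
  row 28 [11100]: (((NOT 1 IMPLIES NOT 1) XOR (1 AND 1)) XOR ((0 XOR NOT 1) IMPLIES (NOT 0 AND NOT 1))) -> 1
  row 29 [11101]: (((NOT 1 IMPLIES NOT 1) XOR (1 AND 1)) XOR ((0 XOR NOT 1) IMPLIES (NOT 1 AND NOT 1))) -> 1
  row 30 [11110]: (((NOT 1 IMPLIES NOT 1) XOR (1 AND 1)) XOR ((1 XOR NOT 1) IMPLIES (NOT 0 AND NOT 1))) -> 0
  row 31 [11111]: (((NOT 1 IMPLIES NOT 1) XOR (1 AND 1)) XOR ((1 XOR NOT 1) IMPLIES (NOT 1 AND NOT 1))) -> 0
Full result column, 4 rows per line (a,b,c fixed per line; d,e runs 00..11 left to right):
  rows 0-3 [a,b,c=000]: 0100  = hex 4
  rows 4-7 [a,b,c=001]: 0011  = hex 3
  rows 8-11 [a,b,c=010]: 0100  = hex 4
  rows 12-15 [a,b,c=011]: 0011  = hex 3
  rows 16-19 [a,b,c=100]: 1011  = hex B
  rows 20-23 [a,b,c=101]: 1100  = hex C
  rows 24-27 [a,b,c=110]: 1011  = hex B
  rows 28-31 [a,b,c=111]: 1100  = hex C
Output column (row 0 .. row 31) = 01000011010000111011110010111100
Output column grouped in 4s = 0100 0011 0100 0011 1011 1100 1011 1100 = 0x4343BCBC
Convert to decimal digit by digit (value = value*16 + digit):
  4 -> 4
  4*16 + 3 = 67
  67*16 + 4 = 1076
  1076*16 + 3 = 17219
  17219*16 + 11 (B) = 275515
  275515*16 + 12 (C) = 4408252
  4408252*16 + 11 (B) = 70532043
  70532043*16 + 12 (C) = 1128512700
Decimal = 1128512700

1128512700


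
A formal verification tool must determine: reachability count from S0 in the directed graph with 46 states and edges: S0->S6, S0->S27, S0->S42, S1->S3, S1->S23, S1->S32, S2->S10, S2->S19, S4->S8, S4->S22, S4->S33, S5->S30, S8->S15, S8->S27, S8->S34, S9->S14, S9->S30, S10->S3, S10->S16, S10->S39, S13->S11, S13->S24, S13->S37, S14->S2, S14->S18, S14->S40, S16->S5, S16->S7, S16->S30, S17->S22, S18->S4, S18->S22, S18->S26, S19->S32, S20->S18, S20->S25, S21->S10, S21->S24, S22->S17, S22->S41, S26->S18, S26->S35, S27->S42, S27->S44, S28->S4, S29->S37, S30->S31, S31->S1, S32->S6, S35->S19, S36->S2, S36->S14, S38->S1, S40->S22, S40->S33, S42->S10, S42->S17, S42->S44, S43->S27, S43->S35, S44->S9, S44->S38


BFS from S0:
  layer 0: {S0}
  layer 1: {S6, S27, S42}
  layer 2: {S10, S17, S44}
  layer 3: {S3, S9, S16, S22, S38, S39}
  layer 4: {S1, S5, S7, S14, S30, S41}
  layer 5: {S2, S18, S23, S31, S32, S40}
  layer 6: {S4, S19, S26, S33}
  layer 7: {S8, S35}
  layer 8: {S15, S34}
Reachable set: {S0, S1, S2, S3, S4, S5, S6, S7, S8, S9, S10, S14, S15, S16, S17, S18, S19, S22, S23, S26, S27, S30, S31, S32, S33, S34, S35, S38, S39, S40, S41, S42, S44}
Count = 33

33


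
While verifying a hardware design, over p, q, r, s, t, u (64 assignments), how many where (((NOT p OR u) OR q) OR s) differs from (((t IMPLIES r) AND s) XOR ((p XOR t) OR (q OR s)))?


F1 = (((NOT p OR u) OR q) OR s)
F2 = (((t IMPLIES r) AND s) XOR ((p XOR t) OR (q OR s)))
Evaluate both on each of 64 rows (bits = p,q,r,s,t,u):
  row 0 [000000]: F1=1 F2=0 (differ) -> 1
  row 1 [000001]: F1=1 F2=0 (differ) -> 1
  row 2 [000010]: F1=1 F2=1 -> 0
  row 3 [000011]: F1=1 F2=1 -> 0
  row 4 [000100]: F1=1 F2=0 (differ) -> 1
  (every remaining row is evaluated the same way; all 64 results are listed next)
Full result column, 8 rows per line (p,q,r fixed per line; s,t,u runs 000..111 left to right):
  rows 0-7 [p,q,r=000]: 11001100  (ones: 4)
  rows 8-15 [p,q,r=001]: 11001111  (ones: 6)
  rows 16-23 [p,q,r=010]: 00001100  (ones: 2)
  rows 24-31 [p,q,r=011]: 00001111  (ones: 4)
  rows 32-39 [p,q,r=100]: 10011100  (ones: 4)
  rows 40-47 [p,q,r=101]: 10011111  (ones: 6)
  rows 48-55 [p,q,r=110]: 00001100  (ones: 2)
  rows 56-63 [p,q,r=111]: 00001111  (ones: 4)
Disagreements = 4+6+2+4+4+6+2+4 = 32

32


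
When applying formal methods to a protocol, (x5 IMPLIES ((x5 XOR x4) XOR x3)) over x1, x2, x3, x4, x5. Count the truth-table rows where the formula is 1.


Formula: (x5 IMPLIES ((x5 XOR x4) XOR x3)) over 5 vars (32 rows)
Evaluate each row (x1, x2, x3, x4, x5 as bits, MSB first):
  row 0 [00000]: (0 IMPLIES ((0 XOR 0) XOR 0)) -> 1
  row 1 [00001]: (1 IMPLIES ((1 XOR 0) XOR 0)) -> 1
  row 2 [00010]: (0 IMPLIES ((0 XOR 1) XOR 0)) -> 1
  row 3 [00011]: (1 IMPLIES ((1 XOR 1) XOR 0)) -> 0
  row 4 [00100]: (0 IMPLIES ((0 XOR 0) XOR 1)) -> 1
  row 5 [00101]: (1 IMPLIES ((1 XOR 0) XOR 1)) -> 0
  row 6 [00110]: (0 IMPLIES ((0 XOR 1) XOR 1)) -> 1
  row 7 [00111]: (1 IMPLIES ((1 XOR 1) XOR 1)) -> 1
  row 8 [01000]: (0 IMPLIES ((0 XOR 0) XOR 0)) -> 1
  row 9 [01001]: (1 IMPLIES ((1 XOR 0) XOR 0)) -> 1
  row 10 [01010]: (0 IMPLIES ((0 XOR 1) XOR 0)) -> 1
  row 11 [01011]: (1 IMPLIES ((1 XOR 1) XOR 0)) -> 0
  row 12 [01100]: (0 IMPLIES ((0 XOR 0) XOR 1)) -> 1
  row 13 [01101]: (1 IMPLIES ((1 XOR 0) XOR 1)) -> 0
  row 14 [01110]: (0 IMPLIES ((0 XOR 1) XOR 1)) -> 1
  row 15 [01111]: (1 IMPLIES ((1 XOR 1) XOR 1)) -> 1
  row 16 [10000]: (0 IMPLIES ((0 XOR 0) XOR 0)) -> 1
  row 17 [10001]: (1 IMPLIES ((1 XOR 0) XOR 0)) -> 1
  row 18 [10010]: (0 IMPLIES ((0 XOR 1) XOR 0)) -> 1
  row 19 [10011]: (1 IMPLIES ((1 XOR 1) XOR 0)) -> 0
  row 20 [10100]: (0 IMPLIES ((0 XOR 0) XOR 1)) -> 1
  row 21 [10101]: (1 IMPLIES ((1 XOR 0) XOR 1)) -> 0
  row 22 [10110]: (0 IMPLIES ((0 XOR 1) XOR 1)) -> 1
  row 23 [10111]: (1 IMPLIES ((1 XOR 1) XOR 1)) -> 1
  row 24 [11000]: (0 IMPLIES ((0 XOR 0) XOR 0)) -> 1
  row 25 [11001]: (1 IMPLIES ((1 XOR 0) XOR 0)) -> 1
  row 26 [11010]: (0 IMPLIES ((0 XOR 1) XOR 0)) -> 1
  row 27 [11011]: (1 IMPLIES ((1 XOR 1) XOR 0)) -> 0
  row 28 [11100]: (0 IMPLIES ((0 XOR 0) XOR 1)) -> 1
  row 29 [11101]: (1 IMPLIES ((1 XOR 0) XOR 1)) -> 0
  row 30 [11110]: (0 IMPLIES ((0 XOR 1) XOR 1)) -> 1
  row 31 [11111]: (1 IMPLIES ((1 XOR 1) XOR 1)) -> 1
Full result column, 8 rows per line (x1,x2 fixed per line; x3,x4,x5 runs 000..111 left to right):
  rows 0-7 [x1,x2=00]: 11101011  (ones: 6)
  rows 8-15 [x1,x2=01]: 11101011  (ones: 6)
  rows 16-23 [x1,x2=10]: 11101011  (ones: 6)
  rows 24-31 [x1,x2=11]: 11101011  (ones: 6)
Count of 1-rows = 6+6+6+6 = 24

24


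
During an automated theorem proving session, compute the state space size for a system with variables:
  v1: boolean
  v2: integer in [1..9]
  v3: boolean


State space = product of domain sizes of all variables.
Domain sizes:
  v1 (boolean): 2
  v2 (integer in [1..9]): 9
  v3 (boolean): 2
Product = 2 * 9 * 2 = 36

36


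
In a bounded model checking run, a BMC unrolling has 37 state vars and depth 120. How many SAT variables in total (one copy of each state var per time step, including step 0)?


BMC unrolls to depth k, creating one copy of each state var for steps 0..k.
Step count = 120 + 1 = 121 (steps 0 through 120)
Vars per step = 37
Total = 37 * 121 = 4477

4477


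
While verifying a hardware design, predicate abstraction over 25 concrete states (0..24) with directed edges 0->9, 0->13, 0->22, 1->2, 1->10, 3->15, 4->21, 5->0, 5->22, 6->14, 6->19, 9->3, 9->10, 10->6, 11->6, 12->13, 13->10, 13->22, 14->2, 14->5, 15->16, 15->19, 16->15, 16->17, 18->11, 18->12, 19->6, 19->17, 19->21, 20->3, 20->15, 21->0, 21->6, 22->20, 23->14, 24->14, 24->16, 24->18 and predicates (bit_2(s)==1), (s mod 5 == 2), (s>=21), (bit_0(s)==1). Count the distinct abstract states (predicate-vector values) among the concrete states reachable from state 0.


BFS from 0:
Concrete reachable: {0, 2, 3, 5, 6, 9, 10, 13, 14, 15, 16, 17, 19, 20, 21, 22}
Abstract via predicates (bit_2(s)==1), (s mod 5 == 2), (s>=21), (bit_0(s)==1):
  (0,0,0,0) <- {0, 10, 16}
  (0,0,0,1) <- {3, 9, 19}
  (0,1,0,0) <- {2}
  (0,1,0,1) <- {17}
  (1,0,0,0) <- {6, 14, 20}
  (1,0,0,1) <- {5, 13, 15}
  (1,0,1,1) <- {21}
  (1,1,1,0) <- {22}
Distinct abstract states = 8

8


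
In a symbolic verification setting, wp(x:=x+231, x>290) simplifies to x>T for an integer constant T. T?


Formula: wp(x:=E, P) = P[E/x] (substitute E for x in postcondition)
Step 1: Postcondition: x>290
Step 2: Substitute x+231 for x: x+231>290
Step 3: Solve for x: x > 290-231 = 59

59


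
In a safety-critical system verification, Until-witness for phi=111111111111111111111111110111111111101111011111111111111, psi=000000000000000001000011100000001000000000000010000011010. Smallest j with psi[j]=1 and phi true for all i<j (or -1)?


(phi U psi) at 0: need smallest j with psi[j]=1 and phi[i]=1 for all i in [0,j).
Scan from step 0:
  step 0: phi=1, psi=0 -> continue
  step 1: phi=1, psi=0 -> continue
  step 2: phi=1, psi=0 -> continue
  step 3: phi=1, psi=0 -> continue
  step 17: psi=1 and phi held for [0,17) -> witness found
Witness step = 17

17


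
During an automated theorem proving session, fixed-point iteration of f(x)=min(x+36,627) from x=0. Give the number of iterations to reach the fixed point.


Step 1: x=0, cap=627, increment=36
Step 2: x grows by 36 each step until capped at 627; fixed point is x=627
Step 3: iterations = ceil(627/36) = 18

18


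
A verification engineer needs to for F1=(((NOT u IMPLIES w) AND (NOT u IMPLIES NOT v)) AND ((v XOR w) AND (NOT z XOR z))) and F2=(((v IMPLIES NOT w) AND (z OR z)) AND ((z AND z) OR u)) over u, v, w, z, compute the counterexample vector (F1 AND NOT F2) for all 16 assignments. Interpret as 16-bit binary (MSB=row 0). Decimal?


F1 = (((NOT u IMPLIES w) AND (NOT u IMPLIES NOT v)) AND ((v XOR w) AND (NOT z XOR z)))
F2 = (((v IMPLIES NOT w) AND (z OR z)) AND ((z AND z) OR u))
Counterexample to F1=>F2 is where F1=1 and F2=0.
Evaluate each row (bits = u,v,w,z, MSB first):
  row 0 [0000]: F1=0 F2=0 -> F1&~F2 -> 0
  row 1 [0001]: F1=0 F2=1 -> F1&~F2 -> 0
  row 2 [0010]: F1=1 F2=0 -> F1&~F2 -> 1
  row 3 [0011]: F1=1 F2=1 -> F1&~F2 -> 0
  row 4 [0100]: F1=0 F2=0 -> F1&~F2 -> 0
  row 5 [0101]: F1=0 F2=1 -> F1&~F2 -> 0
  row 6 [0110]: F1=0 F2=0 -> F1&~F2 -> 0
  row 7 [0111]: F1=0 F2=0 -> F1&~F2 -> 0
  row 8 [1000]: F1=0 F2=0 -> F1&~F2 -> 0
  row 9 [1001]: F1=0 F2=1 -> F1&~F2 -> 0
  row 10 [1010]: F1=1 F2=0 -> F1&~F2 -> 1
  row 11 [1011]: F1=1 F2=1 -> F1&~F2 -> 0
  row 12 [1100]: F1=1 F2=0 -> F1&~F2 -> 1
  row 13 [1101]: F1=1 F2=1 -> F1&~F2 -> 0
  row 14 [1110]: F1=0 F2=0 -> F1&~F2 -> 0
  row 15 [1111]: F1=0 F2=0 -> F1&~F2 -> 0
Full result column, 4 rows per line (u,v fixed per line; w,z runs 00..11 left to right):
  rows 0-3 [u,v=00]: 0010  = hex 2
  rows 4-7 [u,v=01]: 0000  = hex 0
  rows 8-11 [u,v=10]: 0010  = hex 2
  rows 12-15 [u,v=11]: 1000  = hex 8
Counterexample vector (row 0 .. row 15) = 0010000000101000
Output column grouped in 4s = 0010 0000 0010 1000 = 0x2028
Convert to decimal digit by digit (value = value*16 + digit):
  2 -> 2
  2*16 + 0 = 32
  32*16 + 2 = 514
  514*16 + 8 = 8232
Decimal = 8232

8232
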